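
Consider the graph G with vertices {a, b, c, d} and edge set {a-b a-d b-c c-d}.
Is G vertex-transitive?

G is 2-regular and bipartite on 2^2 = 4 vertices with girth 4; it is the hypercube graph Q_2. Aut(Q_2) consists of the signed permutations of the 2 coordinate axes: 2! permutations times 2^2 sign flips, so |Aut| = 2^2·2! = 8. Under this action every vertex can be carried to every other, so G is vertex-transitive.

Yes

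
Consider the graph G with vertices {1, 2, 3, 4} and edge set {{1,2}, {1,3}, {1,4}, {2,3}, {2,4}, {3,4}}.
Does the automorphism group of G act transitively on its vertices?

Yes

Every vertex has degree 3, so G is the complete graph K_4. Any permutation of the 4 vertices preserves K_4, so Aut(K_4) = S_4 of order 4! = 24. This group acts transitively on the 4 vertices.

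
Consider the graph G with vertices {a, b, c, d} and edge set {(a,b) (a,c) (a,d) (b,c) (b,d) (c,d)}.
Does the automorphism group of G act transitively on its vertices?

Yes

All 4 vertices are pairwise adjacent: G = K_4. Any permutation of the 4 vertices preserves K_4, so Aut(K_4) = S_4 of order 4! = 24. This group acts transitively on the 4 vertices.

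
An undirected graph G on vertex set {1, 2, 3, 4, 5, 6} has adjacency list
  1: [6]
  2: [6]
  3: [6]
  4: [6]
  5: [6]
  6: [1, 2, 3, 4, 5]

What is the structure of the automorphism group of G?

S_5

Vertex 6 has degree 5 and every other vertex has degree 1, so G is the star K_{1,5} with centre 6. Any automorphism fixes the centre and permutes the 5 leaves freely, so Aut(G) ≅ S_5 of order 5! = 120.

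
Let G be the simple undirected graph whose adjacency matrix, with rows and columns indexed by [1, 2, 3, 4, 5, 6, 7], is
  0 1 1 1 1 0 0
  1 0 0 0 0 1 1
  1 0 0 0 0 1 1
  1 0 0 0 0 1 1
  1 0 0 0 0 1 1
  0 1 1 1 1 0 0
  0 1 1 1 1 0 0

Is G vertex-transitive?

Automorphisms preserve degree, but G has vertices of degree 3 and vertices of degree 4; no automorphism maps one to the other, so G is not vertex-transitive.

No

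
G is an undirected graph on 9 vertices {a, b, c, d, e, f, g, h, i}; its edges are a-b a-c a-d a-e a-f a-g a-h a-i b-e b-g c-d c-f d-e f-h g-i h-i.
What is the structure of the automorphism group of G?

the dihedral group of order 16

Vertex a is the unique vertex of degree 8; the remaining 8 vertices each have degree 3 and induce a cycle, so G is the wheel on 9 vertices with hub a. With the hub fixed, the remaining symmetry is that of the rim cycle C_8, giving the dihedral group D_8.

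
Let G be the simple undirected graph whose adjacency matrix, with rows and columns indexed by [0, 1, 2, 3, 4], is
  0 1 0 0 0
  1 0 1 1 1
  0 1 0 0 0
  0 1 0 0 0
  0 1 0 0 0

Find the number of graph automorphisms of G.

Vertex 1 has degree 4 and every other vertex has degree 1, so G is the star K_{1,4} with centre 1. The 4 leaves are pairwise interchangeable while the centre is fixed, giving Aut(G) = S_4.

24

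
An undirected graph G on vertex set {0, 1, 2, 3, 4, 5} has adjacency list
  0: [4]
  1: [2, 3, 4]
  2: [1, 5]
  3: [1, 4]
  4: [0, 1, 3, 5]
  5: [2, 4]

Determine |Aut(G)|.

1

Degrees alone do not determine every vertex (e.g. 2 and 3 both have degree 2), but their neighbour-degree multisets differ: N(2) has degrees [2, 3] while N(3) has degrees [3, 4]. Repeating this refinement separates all vertices, so the only automorphism is the identity.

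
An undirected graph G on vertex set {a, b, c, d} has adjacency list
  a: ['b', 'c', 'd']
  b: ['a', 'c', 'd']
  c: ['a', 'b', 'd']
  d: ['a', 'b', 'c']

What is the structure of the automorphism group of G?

Every vertex has degree 3, so G is the complete graph K_4. Every bijection on the vertex set is an automorphism of K_4; hence Aut(K_4) ≅ S_4, order 24.

the symmetric group on 4 letters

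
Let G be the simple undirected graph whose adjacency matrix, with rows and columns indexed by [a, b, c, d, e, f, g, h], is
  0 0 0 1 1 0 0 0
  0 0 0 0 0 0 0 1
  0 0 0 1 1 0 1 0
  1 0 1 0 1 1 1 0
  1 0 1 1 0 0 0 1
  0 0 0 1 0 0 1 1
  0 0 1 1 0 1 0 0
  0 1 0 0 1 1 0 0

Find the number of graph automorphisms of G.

1

The degree sequence is [2, 1, 3, 5, 4, 3, 3, 3]. Checking the degree-preserving permutations of the vertex set shows that none except the identity preserves every edge, so Aut(G) is trivial.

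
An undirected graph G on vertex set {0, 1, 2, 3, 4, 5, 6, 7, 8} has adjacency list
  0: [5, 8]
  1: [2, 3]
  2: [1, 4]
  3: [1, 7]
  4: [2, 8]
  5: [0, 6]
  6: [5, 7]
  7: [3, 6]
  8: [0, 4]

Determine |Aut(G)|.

G is 2-regular and connected on 9 vertices, i.e. the cycle C_9. The automorphisms of the 9-cycle are exactly the symmetries of a regular 9-gon: the dihedral group D_9, |D_9| = 18.

18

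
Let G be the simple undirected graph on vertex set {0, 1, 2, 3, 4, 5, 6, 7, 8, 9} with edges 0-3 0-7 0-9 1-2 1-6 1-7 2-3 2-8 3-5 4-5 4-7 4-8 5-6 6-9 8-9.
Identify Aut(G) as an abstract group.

G is 3-regular on 10 vertices with no triangles and no 4-cycles (girth 5): this is the Petersen graph. Viewing the Petersen graph as the Kneser graph K(5,2) — vertices are 2-subsets of {1,…,5}, edges join disjoint pairs — its automorphisms are exactly the permutations of the 5-element set, so Aut ≅ S_5 of order 120.

the symmetric group S_5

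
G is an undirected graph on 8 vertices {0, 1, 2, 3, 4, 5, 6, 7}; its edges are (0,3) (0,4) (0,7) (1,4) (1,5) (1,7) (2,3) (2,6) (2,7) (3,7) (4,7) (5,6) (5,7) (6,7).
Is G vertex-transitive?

No

Vertex 7 is the only vertex of degree 7, so every automorphism fixes it; G is not vertex-transitive.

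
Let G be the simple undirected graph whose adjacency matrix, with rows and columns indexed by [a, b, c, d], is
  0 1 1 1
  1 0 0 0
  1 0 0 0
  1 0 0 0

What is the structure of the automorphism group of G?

S_3

Vertex a has degree 3 and every other vertex has degree 1, so G is the star K_{1,3} with centre a. The 3 leaves are pairwise interchangeable while the centre is fixed, giving Aut(G) = S_3.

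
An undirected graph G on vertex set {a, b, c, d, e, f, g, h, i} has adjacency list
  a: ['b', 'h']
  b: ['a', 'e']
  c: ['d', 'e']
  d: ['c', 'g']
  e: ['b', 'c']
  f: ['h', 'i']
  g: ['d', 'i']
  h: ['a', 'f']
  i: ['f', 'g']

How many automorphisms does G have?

G is 2-regular and connected on 9 vertices, i.e. the cycle C_9. The automorphisms of the 9-cycle are exactly the symmetries of a regular 9-gon: the dihedral group D_9, |D_9| = 18.

18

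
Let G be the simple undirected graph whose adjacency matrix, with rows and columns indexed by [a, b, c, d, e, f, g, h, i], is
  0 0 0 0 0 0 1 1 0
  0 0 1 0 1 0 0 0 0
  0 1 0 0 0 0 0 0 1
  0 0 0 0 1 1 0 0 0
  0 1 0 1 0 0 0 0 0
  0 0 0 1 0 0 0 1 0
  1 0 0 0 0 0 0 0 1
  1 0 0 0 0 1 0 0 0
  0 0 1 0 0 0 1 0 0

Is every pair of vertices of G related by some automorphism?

G is 2-regular and connected on 9 vertices, i.e. the cycle C_9. The automorphisms of the 9-cycle are exactly the symmetries of a regular 9-gon: the dihedral group D_9, |D_9| = 18. This group acts transitively on the 9 vertices.

Yes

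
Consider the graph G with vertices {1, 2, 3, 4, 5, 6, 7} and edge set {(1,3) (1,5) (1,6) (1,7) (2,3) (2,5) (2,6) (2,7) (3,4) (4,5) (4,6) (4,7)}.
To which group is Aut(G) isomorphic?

The vertices split by degree into {1, 2, 4} (degree 4) and {3, 5, 6, 7} (degree 3); every edge runs between the two parts, so G is the complete bipartite graph K_{3,4}. The parts have unequal sizes, so no automorphism swaps them; each part is permuted independently, giving S_3 × S_4 of order 3!·4! = 144.

S_3 × S_4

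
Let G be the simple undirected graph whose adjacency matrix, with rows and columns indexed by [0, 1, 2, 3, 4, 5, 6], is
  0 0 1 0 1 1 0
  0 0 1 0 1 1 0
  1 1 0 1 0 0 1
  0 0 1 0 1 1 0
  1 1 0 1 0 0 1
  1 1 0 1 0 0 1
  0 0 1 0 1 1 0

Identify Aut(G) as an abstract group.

S_3 × S_4

The vertices split by degree into {2, 4, 5} (degree 4) and {0, 1, 3, 6} (degree 3); every edge runs between the two parts, so G is the complete bipartite graph K_{3,4}. Automorphisms preserve the bipartition setwise (since the parts differ in size) and act as S_3 × S_4 within it; |Aut| = 144.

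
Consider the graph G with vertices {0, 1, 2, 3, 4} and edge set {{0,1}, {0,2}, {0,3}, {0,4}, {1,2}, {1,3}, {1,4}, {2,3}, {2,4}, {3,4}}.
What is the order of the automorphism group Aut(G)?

All 5 vertices are pairwise adjacent: G = K_5. Every bijection on the vertex set is an automorphism of K_5; hence Aut(K_5) ≅ S_5, order 120.

120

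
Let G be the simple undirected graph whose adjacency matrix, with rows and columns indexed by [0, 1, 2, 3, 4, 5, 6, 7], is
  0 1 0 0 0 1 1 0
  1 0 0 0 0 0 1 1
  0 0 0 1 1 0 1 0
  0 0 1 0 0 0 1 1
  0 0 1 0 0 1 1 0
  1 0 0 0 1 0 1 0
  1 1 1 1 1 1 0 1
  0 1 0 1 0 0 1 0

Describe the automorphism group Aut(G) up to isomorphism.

D_7

Vertex 6 is the unique vertex of degree 7; the remaining 7 vertices each have degree 3 and induce a cycle, so G is the wheel on 8 vertices with hub 6. With the hub fixed, the remaining symmetry is that of the rim cycle C_7, giving the dihedral group D_7.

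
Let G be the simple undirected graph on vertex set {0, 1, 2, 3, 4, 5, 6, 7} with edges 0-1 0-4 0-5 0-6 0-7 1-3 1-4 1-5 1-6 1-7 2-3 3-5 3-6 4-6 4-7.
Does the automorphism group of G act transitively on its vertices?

No

Vertex 0 is the only vertex of degree 5, so every automorphism fixes it; G is not vertex-transitive.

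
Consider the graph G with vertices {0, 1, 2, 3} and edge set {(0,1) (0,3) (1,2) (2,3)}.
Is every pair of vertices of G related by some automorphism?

G is 2-regular and bipartite on 2^2 = 4 vertices with girth 4; it is the hypercube graph Q_2. The symmetry group of the 2-cube is the hyperoctahedral group B_2 = Z_2 ≀ S_2, of order 2^2·2! = 8. This group acts transitively on the 4 vertices.

Yes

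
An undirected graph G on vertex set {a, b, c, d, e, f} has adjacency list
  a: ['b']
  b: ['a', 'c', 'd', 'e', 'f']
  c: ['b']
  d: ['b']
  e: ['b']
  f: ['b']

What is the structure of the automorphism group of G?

S_5

Vertex b has degree 5 and every other vertex has degree 1, so G is the star K_{1,5} with centre b. The 5 leaves are pairwise interchangeable while the centre is fixed, giving Aut(G) = S_5.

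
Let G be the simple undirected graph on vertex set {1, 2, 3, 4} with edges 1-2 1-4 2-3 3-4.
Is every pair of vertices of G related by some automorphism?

G is 2-regular and connected on 4 vertices, i.e. the cycle C_4. The automorphisms of the 4-cycle are exactly the symmetries of a regular 4-gon: the dihedral group D_4, |D_4| = 8. Under this action every vertex can be carried to every other, so G is vertex-transitive.

Yes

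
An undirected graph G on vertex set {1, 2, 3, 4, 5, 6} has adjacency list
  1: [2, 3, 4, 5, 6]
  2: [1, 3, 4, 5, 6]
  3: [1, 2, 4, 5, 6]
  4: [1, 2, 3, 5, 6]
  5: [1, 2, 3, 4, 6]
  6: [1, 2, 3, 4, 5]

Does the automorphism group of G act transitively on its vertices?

Every vertex has degree 5, so G is the complete graph K_6. Any permutation of the 6 vertices preserves K_6, so Aut(K_6) = S_6 of order 6! = 720. Under this action every vertex can be carried to every other, so G is vertex-transitive.

Yes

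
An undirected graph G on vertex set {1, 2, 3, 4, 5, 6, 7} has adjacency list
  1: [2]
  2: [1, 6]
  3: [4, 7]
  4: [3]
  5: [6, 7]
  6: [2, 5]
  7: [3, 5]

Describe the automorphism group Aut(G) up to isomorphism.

The degree sequence is [1, 2, 2, 1, 2, 2, 2]; the two degree-1 vertices 1 and 4 are the ends of a path, so G = P_7. The only nontrivial automorphism of a path is the end-to-end reflection, so Aut(G) ≅ Z_2.

the cyclic group of order 2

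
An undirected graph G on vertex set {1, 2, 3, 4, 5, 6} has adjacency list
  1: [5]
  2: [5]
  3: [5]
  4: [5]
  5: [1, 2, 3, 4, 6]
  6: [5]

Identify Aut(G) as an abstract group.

Vertex 5 has degree 5 and every other vertex has degree 1, so G is the star K_{1,5} with centre 5. Any automorphism fixes the centre and permutes the 5 leaves freely, so Aut(G) ≅ S_5 of order 5! = 120.

S_5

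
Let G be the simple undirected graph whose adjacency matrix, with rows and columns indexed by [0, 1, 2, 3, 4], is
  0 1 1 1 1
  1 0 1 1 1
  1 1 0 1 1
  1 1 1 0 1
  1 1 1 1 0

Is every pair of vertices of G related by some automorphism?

Yes

Every vertex has degree 4, so G is the complete graph K_5. Every bijection on the vertex set is an automorphism of K_5; hence Aut(K_5) ≅ S_5, order 120. Under this action every vertex can be carried to every other, so G is vertex-transitive.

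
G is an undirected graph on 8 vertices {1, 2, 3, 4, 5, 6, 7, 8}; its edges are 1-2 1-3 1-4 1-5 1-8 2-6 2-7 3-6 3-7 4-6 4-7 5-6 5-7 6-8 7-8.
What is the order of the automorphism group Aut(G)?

The vertices split by degree into {1, 6, 7} (degree 5) and {2, 3, 4, 5, 8} (degree 3); every edge runs between the two parts, so G is the complete bipartite graph K_{3,5}. Automorphisms preserve the bipartition setwise (since the parts differ in size) and act as S_5 × S_3 within it; |Aut| = 720.

720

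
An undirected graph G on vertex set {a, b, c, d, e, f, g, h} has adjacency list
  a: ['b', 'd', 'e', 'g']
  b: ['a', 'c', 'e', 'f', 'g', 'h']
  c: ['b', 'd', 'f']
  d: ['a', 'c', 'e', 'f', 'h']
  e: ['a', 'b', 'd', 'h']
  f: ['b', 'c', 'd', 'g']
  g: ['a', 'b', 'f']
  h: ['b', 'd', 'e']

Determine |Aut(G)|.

1

The degree sequence is [4, 6, 3, 5, 4, 4, 3, 3]. Checking the degree-preserving permutations of the vertex set shows that none except the identity preserves every edge, so Aut(G) is trivial.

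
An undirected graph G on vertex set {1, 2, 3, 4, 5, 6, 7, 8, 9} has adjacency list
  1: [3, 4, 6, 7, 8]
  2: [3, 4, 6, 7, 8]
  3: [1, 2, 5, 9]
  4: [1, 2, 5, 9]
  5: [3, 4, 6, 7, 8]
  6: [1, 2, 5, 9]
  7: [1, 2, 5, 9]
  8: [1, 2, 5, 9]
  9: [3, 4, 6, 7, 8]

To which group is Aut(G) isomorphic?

The vertices split by degree into {1, 2, 5, 9} (degree 5) and {3, 4, 6, 7, 8} (degree 4); every edge runs between the two parts, so G is the complete bipartite graph K_{4,5}. Automorphisms preserve the bipartition setwise (since the parts differ in size) and act as S_4 × S_5 within it; |Aut| = 2880.

S_4 × S_5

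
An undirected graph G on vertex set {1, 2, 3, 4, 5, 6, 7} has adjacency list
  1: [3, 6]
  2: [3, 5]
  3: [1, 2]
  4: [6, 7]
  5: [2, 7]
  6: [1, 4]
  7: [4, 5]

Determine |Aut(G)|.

14

G is 2-regular and connected on 7 vertices, i.e. the cycle C_7. The automorphisms of the 7-cycle are exactly the symmetries of a regular 7-gon: the dihedral group D_7, |D_7| = 14.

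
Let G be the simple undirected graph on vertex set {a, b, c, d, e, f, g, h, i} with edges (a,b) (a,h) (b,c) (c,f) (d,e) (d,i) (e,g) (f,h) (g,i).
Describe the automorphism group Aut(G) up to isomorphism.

D_4 × D_5

G has two connected components, {a, b, c, f, h} and {d, e, g, i}; each is 2-regular, so G = C_5 ⊔ C_4. The components are non-isomorphic (different sizes), so Aut(G) = Aut(C_4) × Aut(C_5) = D_4 × D_5 of order 8·10 = 80.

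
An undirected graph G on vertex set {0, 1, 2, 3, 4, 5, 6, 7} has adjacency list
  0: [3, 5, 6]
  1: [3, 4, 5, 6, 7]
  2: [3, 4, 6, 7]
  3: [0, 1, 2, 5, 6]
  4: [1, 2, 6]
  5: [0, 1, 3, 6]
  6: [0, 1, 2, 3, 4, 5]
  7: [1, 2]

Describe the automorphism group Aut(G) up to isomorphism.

1

The degree sequence is [3, 5, 4, 5, 3, 4, 6, 2]. Checking the degree-preserving permutations of the vertex set shows that none except the identity preserves every edge, so Aut(G) is trivial.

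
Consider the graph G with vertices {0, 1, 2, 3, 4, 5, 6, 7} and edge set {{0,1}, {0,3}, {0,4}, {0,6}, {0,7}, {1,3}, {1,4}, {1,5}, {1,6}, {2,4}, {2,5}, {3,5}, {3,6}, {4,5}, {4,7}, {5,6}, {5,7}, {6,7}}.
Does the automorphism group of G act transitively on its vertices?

Vertex 2 is the only vertex of degree 2, so every automorphism fixes it; G is not vertex-transitive.

No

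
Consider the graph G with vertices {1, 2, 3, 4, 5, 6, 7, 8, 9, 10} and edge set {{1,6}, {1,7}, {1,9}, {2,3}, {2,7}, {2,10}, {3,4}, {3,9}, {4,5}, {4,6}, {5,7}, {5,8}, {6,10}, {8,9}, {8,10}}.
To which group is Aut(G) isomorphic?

S_5

G is 3-regular on 10 vertices with no triangles and no 4-cycles (girth 5): this is the Petersen graph. It is a classical fact that the Petersen graph has automorphism group S_5 (order 120), arising from its description as the Kneser graph K(5,2).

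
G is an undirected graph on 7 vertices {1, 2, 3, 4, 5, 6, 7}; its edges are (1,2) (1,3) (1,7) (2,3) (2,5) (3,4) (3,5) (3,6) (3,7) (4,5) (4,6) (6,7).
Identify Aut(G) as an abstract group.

Vertex 3 is the unique vertex of degree 6; the remaining 6 vertices each have degree 3 and induce a cycle, so G is the wheel on 7 vertices with hub 3. Every automorphism fixes the hub and acts on the rim 6-cycle, so Aut(G) ≅ Aut(C_6) = D_6 of order 12.

D_6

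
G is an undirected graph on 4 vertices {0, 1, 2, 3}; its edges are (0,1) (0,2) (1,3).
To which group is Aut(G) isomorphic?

Z_2

The degree sequence is [2, 2, 1, 1]; the two degree-1 vertices 2 and 3 are the ends of a path, so G = P_4. The only nontrivial automorphism of a path is the end-to-end reflection, so Aut(G) ≅ Z_2.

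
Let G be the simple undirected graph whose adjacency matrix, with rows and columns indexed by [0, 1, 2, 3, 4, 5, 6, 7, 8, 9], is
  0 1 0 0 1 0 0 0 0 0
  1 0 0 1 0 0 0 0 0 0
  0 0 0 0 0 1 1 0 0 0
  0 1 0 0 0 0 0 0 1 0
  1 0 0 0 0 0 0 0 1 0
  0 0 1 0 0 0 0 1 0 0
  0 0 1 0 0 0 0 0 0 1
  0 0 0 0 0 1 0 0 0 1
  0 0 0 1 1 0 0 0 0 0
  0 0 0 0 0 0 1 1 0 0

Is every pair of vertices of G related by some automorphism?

Yes

G has two connected components, {2, 5, 6, 7, 9} and {0, 1, 3, 4, 8}; each is 2-regular, so G = C_5 ⊔ C_5. Aut of a disjoint union of two copies of C_5 is the wreath product D_5 ≀ Z_2, of order 2·10² = 200. This group acts transitively on the 10 vertices.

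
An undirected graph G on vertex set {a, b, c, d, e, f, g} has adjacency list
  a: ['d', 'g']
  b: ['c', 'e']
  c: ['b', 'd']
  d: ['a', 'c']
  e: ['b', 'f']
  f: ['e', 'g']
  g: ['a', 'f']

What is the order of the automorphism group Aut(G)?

Every vertex has degree 2 and the graph is connected, so G is the 7-cycle C_7. The automorphisms of the 7-cycle are exactly the symmetries of a regular 7-gon: the dihedral group D_7, |D_7| = 14.

14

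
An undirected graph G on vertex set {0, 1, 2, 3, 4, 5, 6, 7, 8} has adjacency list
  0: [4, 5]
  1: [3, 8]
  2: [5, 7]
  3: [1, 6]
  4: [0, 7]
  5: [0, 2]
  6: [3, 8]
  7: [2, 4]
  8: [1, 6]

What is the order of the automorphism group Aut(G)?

G has two connected components, {0, 2, 4, 5, 7} and {1, 3, 6, 8}; each is 2-regular, so G = C_5 ⊔ C_4. No automorphism exchanges components of different sizes, hence Aut(G) is the direct product D_4 × D_5, order 80.

80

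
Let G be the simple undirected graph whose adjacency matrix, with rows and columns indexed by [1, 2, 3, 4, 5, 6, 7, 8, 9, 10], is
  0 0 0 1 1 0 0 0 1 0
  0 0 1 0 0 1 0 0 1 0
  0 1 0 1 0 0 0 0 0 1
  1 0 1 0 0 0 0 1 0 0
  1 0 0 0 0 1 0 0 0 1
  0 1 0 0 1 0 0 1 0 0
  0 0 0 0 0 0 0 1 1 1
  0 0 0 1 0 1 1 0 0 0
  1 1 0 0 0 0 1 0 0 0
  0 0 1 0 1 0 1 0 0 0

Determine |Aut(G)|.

120

G is 3-regular on 10 vertices with no triangles and no 4-cycles (girth 5): this is the Petersen graph. Viewing the Petersen graph as the Kneser graph K(5,2) — vertices are 2-subsets of {1,…,5}, edges join disjoint pairs — its automorphisms are exactly the permutations of the 5-element set, so Aut ≅ S_5 of order 120.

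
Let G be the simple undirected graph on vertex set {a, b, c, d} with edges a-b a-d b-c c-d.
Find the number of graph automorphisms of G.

8

G is 2-regular and bipartite on 2^2 = 4 vertices with girth 4; it is the hypercube graph Q_2. The symmetry group of the 2-cube is the hyperoctahedral group B_2 = Z_2 ≀ S_2, of order 2^2·2! = 8.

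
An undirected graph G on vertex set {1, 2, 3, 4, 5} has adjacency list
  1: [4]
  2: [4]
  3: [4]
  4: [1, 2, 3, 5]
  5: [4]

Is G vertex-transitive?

Vertex 4 is the only vertex of degree 4, so every automorphism fixes it; G is not vertex-transitive.

No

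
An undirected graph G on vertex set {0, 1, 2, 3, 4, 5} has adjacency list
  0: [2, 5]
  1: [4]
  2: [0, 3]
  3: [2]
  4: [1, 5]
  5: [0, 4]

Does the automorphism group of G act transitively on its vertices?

No

Automorphisms preserve degree, but G has vertices of degree 1 and vertices of degree 2; no automorphism maps one to the other, so G is not vertex-transitive.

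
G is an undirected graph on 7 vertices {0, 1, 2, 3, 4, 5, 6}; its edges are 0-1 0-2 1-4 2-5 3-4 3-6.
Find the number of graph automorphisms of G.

2

The degree sequence is [2, 2, 2, 2, 2, 1, 1]; the two degree-1 vertices 5 and 6 are the ends of a path, so G = P_7. The only nontrivial automorphism of a path is the end-to-end reflection, so Aut(G) ≅ Z_2.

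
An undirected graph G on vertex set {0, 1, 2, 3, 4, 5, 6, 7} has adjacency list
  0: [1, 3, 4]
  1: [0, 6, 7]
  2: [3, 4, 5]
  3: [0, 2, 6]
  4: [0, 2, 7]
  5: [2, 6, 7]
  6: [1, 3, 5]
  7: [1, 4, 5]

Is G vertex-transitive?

G is 3-regular and bipartite on 2^3 = 8 vertices with girth 4; it is the hypercube graph Q_3. The symmetry group of the 3-cube is the hyperoctahedral group B_3 = Z_2 ≀ S_3, of order 2^3·3! = 48. This group acts transitively on the 8 vertices.

Yes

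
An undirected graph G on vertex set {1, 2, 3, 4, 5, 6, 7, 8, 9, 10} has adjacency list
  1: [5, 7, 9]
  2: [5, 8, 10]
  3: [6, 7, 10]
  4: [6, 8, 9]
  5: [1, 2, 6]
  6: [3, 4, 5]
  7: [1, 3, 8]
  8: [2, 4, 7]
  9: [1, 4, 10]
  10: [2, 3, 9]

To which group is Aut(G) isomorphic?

S_5

G is 3-regular on 10 vertices with no triangles and no 4-cycles (girth 5): this is the Petersen graph. It is a classical fact that the Petersen graph has automorphism group S_5 (order 120), arising from its description as the Kneser graph K(5,2).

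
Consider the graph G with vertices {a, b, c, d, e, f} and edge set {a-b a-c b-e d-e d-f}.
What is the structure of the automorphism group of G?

The degree sequence is [2, 2, 1, 2, 2, 1]; the two degree-1 vertices c and f are the ends of a path, so G = P_6. The only nontrivial automorphism of a path is the end-to-end reflection, so Aut(G) ≅ Z_2.

the cyclic group of order 2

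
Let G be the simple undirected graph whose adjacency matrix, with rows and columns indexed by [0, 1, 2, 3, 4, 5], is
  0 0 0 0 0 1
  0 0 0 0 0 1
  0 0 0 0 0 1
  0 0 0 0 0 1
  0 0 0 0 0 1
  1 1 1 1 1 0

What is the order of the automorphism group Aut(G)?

120

Vertex 5 has degree 5 and every other vertex has degree 1, so G is the star K_{1,5} with centre 5. Any automorphism fixes the centre and permutes the 5 leaves freely, so Aut(G) ≅ S_5 of order 5! = 120.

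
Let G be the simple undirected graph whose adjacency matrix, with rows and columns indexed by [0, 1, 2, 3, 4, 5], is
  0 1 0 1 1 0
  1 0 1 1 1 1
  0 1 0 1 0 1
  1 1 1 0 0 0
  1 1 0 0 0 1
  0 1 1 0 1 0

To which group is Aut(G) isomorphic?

D_5

Vertex 1 is the unique vertex of degree 5; the remaining 5 vertices each have degree 3 and induce a cycle, so G is the wheel on 6 vertices with hub 1. Every automorphism fixes the hub and acts on the rim 5-cycle, so Aut(G) ≅ Aut(C_5) = D_5 of order 10.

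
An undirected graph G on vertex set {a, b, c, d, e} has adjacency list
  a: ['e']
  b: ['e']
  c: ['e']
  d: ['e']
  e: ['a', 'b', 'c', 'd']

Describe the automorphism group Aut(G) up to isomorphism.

S_4

Vertex e has degree 4 and every other vertex has degree 1, so G is the star K_{1,4} with centre e. Any automorphism fixes the centre and permutes the 4 leaves freely, so Aut(G) ≅ S_4 of order 4! = 24.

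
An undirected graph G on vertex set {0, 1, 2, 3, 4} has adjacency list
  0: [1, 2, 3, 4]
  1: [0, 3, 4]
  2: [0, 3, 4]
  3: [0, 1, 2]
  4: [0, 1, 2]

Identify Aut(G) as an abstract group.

Vertex 0 is the unique vertex of degree 4; the remaining 4 vertices each have degree 3 and induce a cycle, so G is the wheel on 5 vertices with hub 0. Every automorphism fixes the hub and acts on the rim 4-cycle, so Aut(G) ≅ Aut(C_4) = D_4 of order 8.

the dihedral group of order 8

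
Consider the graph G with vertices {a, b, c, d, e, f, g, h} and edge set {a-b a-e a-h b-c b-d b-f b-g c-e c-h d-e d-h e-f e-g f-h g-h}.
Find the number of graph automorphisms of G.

The vertices split by degree into {b, e, h} (degree 5) and {a, c, d, f, g} (degree 3); every edge runs between the two parts, so G is the complete bipartite graph K_{3,5}. The parts have unequal sizes, so no automorphism swaps them; each part is permuted independently, giving S_3 × S_5 of order 3!·5! = 720.

720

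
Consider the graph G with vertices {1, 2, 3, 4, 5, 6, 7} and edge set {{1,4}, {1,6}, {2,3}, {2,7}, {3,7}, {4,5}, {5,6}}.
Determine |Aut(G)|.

G has two connected components, {1, 4, 5, 6} and {2, 3, 7}; each is 2-regular, so G = C_4 ⊔ C_3. The components are non-isomorphic (different sizes), so Aut(G) = Aut(C_4) × Aut(C_3) = D_4 × D_3 of order 8·6 = 48.

48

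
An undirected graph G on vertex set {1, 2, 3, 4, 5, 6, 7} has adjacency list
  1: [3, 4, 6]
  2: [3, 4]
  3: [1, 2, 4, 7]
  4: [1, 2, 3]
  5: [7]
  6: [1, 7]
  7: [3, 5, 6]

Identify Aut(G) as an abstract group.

The degree sequence is [3, 2, 4, 3, 1, 2, 3]. Checking the degree-preserving permutations of the vertex set shows that none except the identity preserves every edge, so Aut(G) is trivial.

1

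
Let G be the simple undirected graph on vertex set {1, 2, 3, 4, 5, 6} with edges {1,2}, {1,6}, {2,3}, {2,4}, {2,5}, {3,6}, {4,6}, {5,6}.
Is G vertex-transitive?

No

Automorphisms preserve degree, but G has vertices of degree 2 and vertices of degree 4; no automorphism maps one to the other, so G is not vertex-transitive.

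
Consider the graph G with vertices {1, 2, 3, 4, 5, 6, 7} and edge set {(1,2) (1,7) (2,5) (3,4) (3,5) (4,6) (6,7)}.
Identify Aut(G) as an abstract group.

Every vertex has degree 2 and the graph is connected, so G is the 7-cycle C_7. The automorphisms of the 7-cycle are exactly the symmetries of a regular 7-gon: the dihedral group D_7, |D_7| = 14.

the dihedral group of order 14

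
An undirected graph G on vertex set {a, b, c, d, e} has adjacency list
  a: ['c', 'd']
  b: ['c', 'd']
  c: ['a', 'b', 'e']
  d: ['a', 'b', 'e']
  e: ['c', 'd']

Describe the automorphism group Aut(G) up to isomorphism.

The vertices split by degree into {c, d} (degree 3) and {a, b, e} (degree 2); every edge runs between the two parts, so G is the complete bipartite graph K_{2,3}. The parts have unequal sizes, so no automorphism swaps them; each part is permuted independently, giving S_2 × S_3 of order 2!·3! = 12.

S_2 × S_3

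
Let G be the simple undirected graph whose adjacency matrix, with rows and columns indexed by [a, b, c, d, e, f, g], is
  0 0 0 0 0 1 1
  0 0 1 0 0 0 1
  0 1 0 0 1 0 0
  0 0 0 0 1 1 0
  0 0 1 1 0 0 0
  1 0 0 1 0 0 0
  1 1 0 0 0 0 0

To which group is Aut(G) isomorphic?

D_7

Every vertex has degree 2 and the graph is connected, so G is the 7-cycle C_7. C_7 has 7 rotations and 7 reflections, so Aut(C_7) ≅ D_7 of order 14.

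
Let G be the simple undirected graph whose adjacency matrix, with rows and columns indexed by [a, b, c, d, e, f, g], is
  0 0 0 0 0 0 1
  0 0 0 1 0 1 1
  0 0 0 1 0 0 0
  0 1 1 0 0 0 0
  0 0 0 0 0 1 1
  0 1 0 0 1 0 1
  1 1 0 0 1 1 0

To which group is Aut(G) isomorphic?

The degree sequence is [1, 3, 1, 2, 2, 3, 4]. Checking the degree-preserving permutations of the vertex set shows that none except the identity preserves every edge, so Aut(G) is trivial.

{e}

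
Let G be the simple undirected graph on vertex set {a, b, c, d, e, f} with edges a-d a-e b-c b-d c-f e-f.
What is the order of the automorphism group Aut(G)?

Every vertex has degree 2 and the graph is connected, so G is the 6-cycle C_6. C_6 has 6 rotations and 6 reflections, so Aut(C_6) ≅ D_6 of order 12.

12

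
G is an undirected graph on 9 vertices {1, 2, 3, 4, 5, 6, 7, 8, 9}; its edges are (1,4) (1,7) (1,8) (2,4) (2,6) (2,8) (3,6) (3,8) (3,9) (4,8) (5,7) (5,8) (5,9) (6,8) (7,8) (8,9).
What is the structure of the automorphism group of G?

Vertex 8 is the unique vertex of degree 8; the remaining 8 vertices each have degree 3 and induce a cycle, so G is the wheel on 9 vertices with hub 8. Every automorphism fixes the hub and acts on the rim 8-cycle, so Aut(G) ≅ Aut(C_8) = D_8 of order 16.

D_8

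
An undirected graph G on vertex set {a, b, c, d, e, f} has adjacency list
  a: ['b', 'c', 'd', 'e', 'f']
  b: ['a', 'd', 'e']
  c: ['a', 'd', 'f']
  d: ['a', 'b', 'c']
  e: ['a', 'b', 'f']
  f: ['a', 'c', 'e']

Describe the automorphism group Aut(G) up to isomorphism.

D_5

Vertex a is the unique vertex of degree 5; the remaining 5 vertices each have degree 3 and induce a cycle, so G is the wheel on 6 vertices with hub a. With the hub fixed, the remaining symmetry is that of the rim cycle C_5, giving the dihedral group D_5.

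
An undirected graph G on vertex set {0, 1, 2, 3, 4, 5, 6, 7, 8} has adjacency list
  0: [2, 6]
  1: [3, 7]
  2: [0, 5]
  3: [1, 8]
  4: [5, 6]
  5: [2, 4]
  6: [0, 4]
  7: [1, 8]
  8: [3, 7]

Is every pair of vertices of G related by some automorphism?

No

G has two connected components, {0, 2, 4, 5, 6} and {1, 3, 7, 8}; each is 2-regular, so G = C_5 ⊔ C_4. The orbit of 0 under Aut(G) is {0, 2, 4, 5, 6}, which does not contain 1, so G is not vertex-transitive.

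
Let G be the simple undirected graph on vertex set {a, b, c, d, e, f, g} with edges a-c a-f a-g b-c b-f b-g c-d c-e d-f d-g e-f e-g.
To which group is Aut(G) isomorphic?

S_3 × S_4

The vertices split by degree into {c, f, g} (degree 4) and {a, b, d, e} (degree 3); every edge runs between the two parts, so G is the complete bipartite graph K_{3,4}. Automorphisms preserve the bipartition setwise (since the parts differ in size) and act as S_3 × S_4 within it; |Aut| = 144.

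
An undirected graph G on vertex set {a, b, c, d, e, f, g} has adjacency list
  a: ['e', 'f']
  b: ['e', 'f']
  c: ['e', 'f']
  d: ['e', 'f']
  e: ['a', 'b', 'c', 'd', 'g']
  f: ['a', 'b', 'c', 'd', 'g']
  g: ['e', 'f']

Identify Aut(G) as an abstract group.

The vertices split by degree into {e, f} (degree 5) and {a, b, c, d, g} (degree 2); every edge runs between the two parts, so G is the complete bipartite graph K_{2,5}. Automorphisms preserve the bipartition setwise (since the parts differ in size) and act as S_2 × S_5 within it; |Aut| = 240.

S_2 × S_5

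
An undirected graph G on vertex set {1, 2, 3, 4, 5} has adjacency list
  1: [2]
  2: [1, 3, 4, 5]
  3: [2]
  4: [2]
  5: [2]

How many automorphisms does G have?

Vertex 2 has degree 4 and every other vertex has degree 1, so G is the star K_{1,4} with centre 2. Any automorphism fixes the centre and permutes the 4 leaves freely, so Aut(G) ≅ S_4 of order 4! = 24.

24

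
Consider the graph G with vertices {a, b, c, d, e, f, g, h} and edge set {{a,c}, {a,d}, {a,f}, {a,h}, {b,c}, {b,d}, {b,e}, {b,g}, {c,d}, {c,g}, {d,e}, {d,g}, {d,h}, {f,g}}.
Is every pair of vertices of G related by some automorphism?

Vertex d is the only vertex of degree 6, so every automorphism fixes it; G is not vertex-transitive.

No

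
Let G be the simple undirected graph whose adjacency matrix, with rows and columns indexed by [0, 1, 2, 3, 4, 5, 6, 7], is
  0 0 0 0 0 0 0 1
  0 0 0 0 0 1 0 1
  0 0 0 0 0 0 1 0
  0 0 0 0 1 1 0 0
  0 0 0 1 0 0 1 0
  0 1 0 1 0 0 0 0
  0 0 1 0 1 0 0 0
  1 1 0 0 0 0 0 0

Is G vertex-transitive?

Automorphisms preserve degree, but G has vertices of degree 1 and vertices of degree 2; no automorphism maps one to the other, so G is not vertex-transitive.

No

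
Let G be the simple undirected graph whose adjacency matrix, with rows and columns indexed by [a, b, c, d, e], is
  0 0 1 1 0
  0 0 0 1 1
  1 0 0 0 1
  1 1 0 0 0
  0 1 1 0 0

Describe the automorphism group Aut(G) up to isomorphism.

G is 2-regular and connected on 5 vertices, i.e. the cycle C_5. C_5 has 5 rotations and 5 reflections, so Aut(C_5) ≅ D_5 of order 10.

the dihedral group of order 10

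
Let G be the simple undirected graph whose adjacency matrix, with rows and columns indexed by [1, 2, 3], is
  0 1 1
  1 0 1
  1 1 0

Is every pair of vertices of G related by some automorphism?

Every vertex has degree 2, so G is the complete graph K_3. Every bijection on the vertex set is an automorphism of K_3; hence Aut(K_3) ≅ S_3, order 6. This group acts transitively on the 3 vertices.

Yes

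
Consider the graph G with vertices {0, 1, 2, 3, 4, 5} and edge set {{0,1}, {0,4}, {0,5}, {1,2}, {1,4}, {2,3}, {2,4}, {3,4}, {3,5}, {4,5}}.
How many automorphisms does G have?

10

Vertex 4 is the unique vertex of degree 5; the remaining 5 vertices each have degree 3 and induce a cycle, so G is the wheel on 6 vertices with hub 4. Every automorphism fixes the hub and acts on the rim 5-cycle, so Aut(G) ≅ Aut(C_5) = D_5 of order 10.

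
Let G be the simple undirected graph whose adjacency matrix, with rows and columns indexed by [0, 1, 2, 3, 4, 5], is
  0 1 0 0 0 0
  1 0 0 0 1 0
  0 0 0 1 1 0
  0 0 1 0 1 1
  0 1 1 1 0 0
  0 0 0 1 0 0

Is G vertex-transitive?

No

Automorphisms preserve degree, but G has vertices of degree 1 and vertices of degree 3; no automorphism maps one to the other, so G is not vertex-transitive.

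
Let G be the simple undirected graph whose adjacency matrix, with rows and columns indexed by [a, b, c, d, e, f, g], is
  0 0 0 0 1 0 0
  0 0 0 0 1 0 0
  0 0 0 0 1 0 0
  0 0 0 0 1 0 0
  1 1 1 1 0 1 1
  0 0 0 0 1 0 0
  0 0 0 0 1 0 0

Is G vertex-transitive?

Vertex e is the only vertex of degree 6, so every automorphism fixes it; G is not vertex-transitive.

No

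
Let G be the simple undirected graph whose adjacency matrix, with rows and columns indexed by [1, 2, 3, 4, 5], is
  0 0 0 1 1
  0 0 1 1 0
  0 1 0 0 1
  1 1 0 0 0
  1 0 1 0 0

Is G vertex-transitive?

Yes

G is 2-regular and connected on 5 vertices, i.e. the cycle C_5. C_5 has 5 rotations and 5 reflections, so Aut(C_5) ≅ D_5 of order 10. Under this action every vertex can be carried to every other, so G is vertex-transitive.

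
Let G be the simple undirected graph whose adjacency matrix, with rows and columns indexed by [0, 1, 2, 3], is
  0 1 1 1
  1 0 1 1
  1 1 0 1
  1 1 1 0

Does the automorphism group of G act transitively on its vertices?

Yes

Every vertex has degree 3, so G is the complete graph K_4. Any permutation of the 4 vertices preserves K_4, so Aut(K_4) = S_4 of order 4! = 24. Under this action every vertex can be carried to every other, so G is vertex-transitive.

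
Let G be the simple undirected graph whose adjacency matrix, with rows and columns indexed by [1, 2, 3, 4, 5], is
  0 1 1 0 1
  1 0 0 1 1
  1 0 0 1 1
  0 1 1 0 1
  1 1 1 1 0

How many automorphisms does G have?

Vertex 5 is the unique vertex of degree 4; the remaining 4 vertices each have degree 3 and induce a cycle, so G is the wheel on 5 vertices with hub 5. With the hub fixed, the remaining symmetry is that of the rim cycle C_4, giving the dihedral group D_4.

8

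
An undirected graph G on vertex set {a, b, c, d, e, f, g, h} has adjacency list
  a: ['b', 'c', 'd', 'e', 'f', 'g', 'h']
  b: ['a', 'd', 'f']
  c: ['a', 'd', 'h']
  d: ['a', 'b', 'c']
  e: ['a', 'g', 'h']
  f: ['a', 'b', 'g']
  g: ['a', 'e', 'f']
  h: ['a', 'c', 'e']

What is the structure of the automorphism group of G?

D_7

Vertex a is the unique vertex of degree 7; the remaining 7 vertices each have degree 3 and induce a cycle, so G is the wheel on 8 vertices with hub a. Every automorphism fixes the hub and acts on the rim 7-cycle, so Aut(G) ≅ Aut(C_7) = D_7 of order 14.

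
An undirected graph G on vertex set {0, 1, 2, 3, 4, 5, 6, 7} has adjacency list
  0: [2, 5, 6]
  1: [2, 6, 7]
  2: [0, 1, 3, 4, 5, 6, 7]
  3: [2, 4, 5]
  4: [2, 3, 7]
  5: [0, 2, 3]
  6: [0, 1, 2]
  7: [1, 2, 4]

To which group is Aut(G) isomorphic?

D_7

Vertex 2 is the unique vertex of degree 7; the remaining 7 vertices each have degree 3 and induce a cycle, so G is the wheel on 8 vertices with hub 2. With the hub fixed, the remaining symmetry is that of the rim cycle C_7, giving the dihedral group D_7.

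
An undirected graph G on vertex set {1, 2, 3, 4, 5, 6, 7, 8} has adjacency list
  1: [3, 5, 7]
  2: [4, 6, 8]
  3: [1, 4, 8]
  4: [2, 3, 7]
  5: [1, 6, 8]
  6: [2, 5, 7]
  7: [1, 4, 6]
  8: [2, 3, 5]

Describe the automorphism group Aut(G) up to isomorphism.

Z_2^3 ⋊ S_3

G is 3-regular and bipartite on 2^3 = 8 vertices with girth 4; it is the hypercube graph Q_3. The symmetry group of the 3-cube is the hyperoctahedral group B_3 = Z_2 ≀ S_3, of order 2^3·3! = 48.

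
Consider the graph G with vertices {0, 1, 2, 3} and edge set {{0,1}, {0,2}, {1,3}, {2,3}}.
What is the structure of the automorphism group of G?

G is 2-regular and bipartite on 2^2 = 4 vertices with girth 4; it is the hypercube graph Q_2. The symmetry group of the 2-cube is the hyperoctahedral group B_2 = Z_2 ≀ S_2, of order 2^2·2! = 8.

Z_2^2 ⋊ S_2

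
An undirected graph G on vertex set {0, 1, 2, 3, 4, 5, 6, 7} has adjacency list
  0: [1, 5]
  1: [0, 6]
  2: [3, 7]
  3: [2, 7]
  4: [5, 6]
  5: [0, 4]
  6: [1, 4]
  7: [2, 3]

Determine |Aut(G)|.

60

G has two connected components, {0, 1, 4, 5, 6} and {2, 3, 7}; each is 2-regular, so G = C_5 ⊔ C_3. The components are non-isomorphic (different sizes), so Aut(G) = Aut(C_5) × Aut(C_3) = D_5 × D_3 of order 10·6 = 60.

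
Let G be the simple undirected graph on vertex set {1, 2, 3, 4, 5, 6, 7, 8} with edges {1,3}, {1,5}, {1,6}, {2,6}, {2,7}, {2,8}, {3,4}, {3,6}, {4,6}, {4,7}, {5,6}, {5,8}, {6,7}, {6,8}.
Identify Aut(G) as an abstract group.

D_7

Vertex 6 is the unique vertex of degree 7; the remaining 7 vertices each have degree 3 and induce a cycle, so G is the wheel on 8 vertices with hub 6. Every automorphism fixes the hub and acts on the rim 7-cycle, so Aut(G) ≅ Aut(C_7) = D_7 of order 14.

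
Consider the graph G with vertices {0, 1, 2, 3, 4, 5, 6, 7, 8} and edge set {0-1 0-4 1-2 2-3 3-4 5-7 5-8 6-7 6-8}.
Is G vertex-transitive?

No

G has two connected components, {0, 1, 2, 3, 4} and {5, 6, 7, 8}; each is 2-regular, so G = C_5 ⊔ C_4. The orbit of 0 under Aut(G) is {0, 1, 2, 3, 4}, which does not contain 5, so G is not vertex-transitive.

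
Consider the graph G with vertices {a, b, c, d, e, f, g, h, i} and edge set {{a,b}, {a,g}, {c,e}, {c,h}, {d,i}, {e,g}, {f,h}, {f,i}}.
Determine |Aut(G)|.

The degree sequence is [2, 1, 2, 1, 2, 2, 2, 2, 2]; the two degree-1 vertices b and d are the ends of a path, so G = P_9. A path has exactly one nontrivial symmetry — reversal — giving Aut(G) of order 2.

2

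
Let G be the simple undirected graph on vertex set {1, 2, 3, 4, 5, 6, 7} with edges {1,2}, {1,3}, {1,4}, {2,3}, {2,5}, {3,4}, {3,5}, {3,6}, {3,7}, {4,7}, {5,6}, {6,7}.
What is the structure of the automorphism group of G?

D_6

Vertex 3 is the unique vertex of degree 6; the remaining 6 vertices each have degree 3 and induce a cycle, so G is the wheel on 7 vertices with hub 3. Every automorphism fixes the hub and acts on the rim 6-cycle, so Aut(G) ≅ Aut(C_6) = D_6 of order 12.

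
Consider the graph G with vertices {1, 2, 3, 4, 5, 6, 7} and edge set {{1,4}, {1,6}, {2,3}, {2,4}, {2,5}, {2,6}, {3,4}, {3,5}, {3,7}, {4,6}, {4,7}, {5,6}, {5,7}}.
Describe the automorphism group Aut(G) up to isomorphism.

1

Degrees alone do not determine every vertex (e.g. 2 and 3 both have degree 4), but their neighbour-degree multisets differ: N(2) has degrees [4, 4, 4, 5] while N(3) has degrees [3, 4, 4, 5]. Repeating this refinement separates all vertices, so the only automorphism is the identity.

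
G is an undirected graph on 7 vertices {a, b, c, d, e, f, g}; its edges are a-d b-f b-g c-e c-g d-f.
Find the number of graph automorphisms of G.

2

The degree sequence is [1, 2, 2, 2, 1, 2, 2]; the two degree-1 vertices a and e are the ends of a path, so G = P_7. A path has exactly one nontrivial symmetry — reversal — giving Aut(G) of order 2.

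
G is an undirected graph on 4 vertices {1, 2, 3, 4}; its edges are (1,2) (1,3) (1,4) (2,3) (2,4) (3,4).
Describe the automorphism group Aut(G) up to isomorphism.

Every vertex has degree 3, so G is the complete graph K_4. Any permutation of the 4 vertices preserves K_4, so Aut(K_4) = S_4 of order 4! = 24.

the symmetric group on 4 letters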